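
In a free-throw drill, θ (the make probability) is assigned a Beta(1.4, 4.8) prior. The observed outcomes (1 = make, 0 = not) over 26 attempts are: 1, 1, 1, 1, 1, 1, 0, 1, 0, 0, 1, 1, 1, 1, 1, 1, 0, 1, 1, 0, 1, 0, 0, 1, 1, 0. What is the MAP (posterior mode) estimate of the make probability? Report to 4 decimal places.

The Beta prior is conjugate to a Binomial/Bernoulli likelihood; the update adds successes to α and failures to β.
Posterior: Beta(α+k, β+n−k) = Beta(1.4+18, 4.8+8) = Beta(19.4, 12.8).
Mode of Beta(a,b) for a,b>1 is (a−1)/(a+b−2) = 18.4/30.2 = 0.6093.

0.6093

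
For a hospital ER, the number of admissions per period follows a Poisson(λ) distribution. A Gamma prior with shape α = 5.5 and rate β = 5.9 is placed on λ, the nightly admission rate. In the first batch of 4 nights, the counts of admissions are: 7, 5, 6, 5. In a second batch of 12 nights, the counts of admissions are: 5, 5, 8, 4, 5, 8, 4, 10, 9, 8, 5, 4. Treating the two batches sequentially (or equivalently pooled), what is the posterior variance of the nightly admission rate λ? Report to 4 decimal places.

With a Gamma(shape α, rate β) prior, the Poisson likelihood is conjugate: the posterior is Gamma(α + ΣXᵢ, β + n).
Batch 1: sum of counts S = 23 over n = 4 nights.
After batch 1: Gamma(α+S, β+n) = Gamma(5.5+23, 5.9+4) = Gamma(28.5, 9.9).
Batch 2: sum of counts S = 75 over n = 12 nights.
After batch 2: Gamma(α+S, β+n) = Gamma(28.5+75, 9.9+12) = Gamma(103.5, 21.9).
Var = α/β² = 103.5/21.9² = 0.2158.

0.2158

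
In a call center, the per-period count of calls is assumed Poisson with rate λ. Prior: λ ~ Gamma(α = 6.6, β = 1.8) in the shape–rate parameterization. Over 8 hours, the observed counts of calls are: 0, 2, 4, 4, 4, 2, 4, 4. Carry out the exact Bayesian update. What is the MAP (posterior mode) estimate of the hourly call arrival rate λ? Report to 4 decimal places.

3.0204

With a Gamma(shape α, rate β) prior, the Poisson likelihood is conjugate: the posterior is Gamma(α + ΣXᵢ, β + n).
Sum of counts S = 24 over n = 8 hours.
Posterior: Gamma(α+S, β+n) = Gamma(6.6+24, 1.8+8) = Gamma(30.6, 9.8).
Mode of Gamma(α,β) for α≥1 is (α−1)/β = 29.6/9.8 = 3.0204.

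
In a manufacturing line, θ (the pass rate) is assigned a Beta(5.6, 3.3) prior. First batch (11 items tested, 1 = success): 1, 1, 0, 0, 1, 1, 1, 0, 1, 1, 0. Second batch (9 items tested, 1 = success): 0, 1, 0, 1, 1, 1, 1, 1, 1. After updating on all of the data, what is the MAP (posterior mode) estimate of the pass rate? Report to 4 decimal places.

0.6914

The Beta prior is conjugate to a Binomial/Bernoulli likelihood; the update adds successes to α and failures to β.
After batch 1: Beta(5.6+7, 3.3+4) = Beta(12.6, 7.3).
After batch 2: Beta(12.6+7, 7.3+2) = Beta(19.6, 9.3).
Mode of Beta(a,b) for a,b>1 is (a−1)/(a+b−2) = 18.6/26.9 = 0.6914.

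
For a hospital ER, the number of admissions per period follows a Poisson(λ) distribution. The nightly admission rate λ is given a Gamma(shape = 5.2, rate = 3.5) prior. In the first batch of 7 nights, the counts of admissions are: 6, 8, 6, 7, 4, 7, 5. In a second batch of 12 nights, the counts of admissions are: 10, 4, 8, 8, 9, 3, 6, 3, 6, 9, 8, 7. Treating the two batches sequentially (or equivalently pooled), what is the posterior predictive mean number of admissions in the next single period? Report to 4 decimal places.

5.7422

With a Gamma(shape α, rate β) prior, the Poisson likelihood is conjugate: the posterior is Gamma(α + ΣXᵢ, β + n).
Batch 1: sum of counts S = 43 over n = 7 nights.
After batch 1: Gamma(α+S, β+n) = Gamma(5.2+43, 3.5+7) = Gamma(48.2, 10.5).
Batch 2: sum of counts S = 81 over n = 12 nights.
After batch 2: Gamma(α+S, β+n) = Gamma(48.2+81, 10.5+12) = Gamma(129.2, 22.5).
The predictive distribution for one future period is NegBinom with mean α/β = 5.7422.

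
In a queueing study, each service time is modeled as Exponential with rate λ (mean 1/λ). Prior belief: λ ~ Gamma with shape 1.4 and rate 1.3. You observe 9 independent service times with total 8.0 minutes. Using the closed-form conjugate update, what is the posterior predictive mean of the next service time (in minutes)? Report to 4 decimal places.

0.9894

With a Gamma(shape α, rate β) prior on the exponential rate λ, the posterior after n observations with total T = Σxᵢ is Gamma(α+n, β+T).
Posterior: Gamma(1.4+9, 1.3+8.0) = Gamma(10.4, 9.3).
The predictive distribution for the next observation is Lomax; its mean is β/(α−1) = 9.3/9.4 = 0.9894.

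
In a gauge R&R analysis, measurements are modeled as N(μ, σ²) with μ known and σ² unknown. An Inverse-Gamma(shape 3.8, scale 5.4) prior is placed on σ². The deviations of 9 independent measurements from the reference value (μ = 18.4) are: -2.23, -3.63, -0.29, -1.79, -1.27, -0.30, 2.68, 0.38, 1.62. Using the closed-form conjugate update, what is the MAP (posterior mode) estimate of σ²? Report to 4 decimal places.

With known mean μ and an Inverse-Gamma(α, β) prior on σ², the Normal likelihood is conjugate: posterior is Inv-Gamma(α + n/2, β + Σ(xᵢ−μ)²/2).
Σ(xᵢ−μ)² = (-2.23)² + (-3.63)² + (-0.29)² + (-1.79)² + (-1.27)² + (-0.30)² + (2.68)² + (0.38)² + (1.62)² = 33.0921.
Posterior: Inv-Gamma(3.8 + 9/2, 5.4 + 33.0921/2) = Inv-Gamma(8.30, 21.94605).
Mode = β/(α+1) = 21.94605/9.30 = 2.3598.

2.3598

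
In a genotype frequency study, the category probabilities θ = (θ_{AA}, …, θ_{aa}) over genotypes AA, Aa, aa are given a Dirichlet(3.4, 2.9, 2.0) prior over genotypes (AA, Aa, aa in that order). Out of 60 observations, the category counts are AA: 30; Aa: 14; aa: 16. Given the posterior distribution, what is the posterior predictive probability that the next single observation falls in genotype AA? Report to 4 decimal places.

The Dirichlet prior is conjugate to the Multinomial likelihood: each posterior αⱼ = prior αⱼ + observed count nⱼ.
Posterior concentration: (33.4, 16.9, 18.0), total = 68.3.
P(next = AA | data) = α_{AA}/Σα = 0.4890.

0.4890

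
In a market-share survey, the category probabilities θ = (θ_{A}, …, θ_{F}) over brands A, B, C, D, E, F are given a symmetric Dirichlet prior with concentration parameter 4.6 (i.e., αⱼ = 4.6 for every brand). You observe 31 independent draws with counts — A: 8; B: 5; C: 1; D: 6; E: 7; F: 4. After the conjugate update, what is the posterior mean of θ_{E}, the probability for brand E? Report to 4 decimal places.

The Dirichlet prior is conjugate to the Multinomial likelihood: each posterior αⱼ = prior αⱼ + observed count nⱼ.
Posterior concentration: (12.6, 9.6, 5.6, 10.6, 11.6, 8.6), total = 58.6.
E[θ_{E}|data] = α_{E}/Σα = 11.6/58.6 = 0.1980.

0.1980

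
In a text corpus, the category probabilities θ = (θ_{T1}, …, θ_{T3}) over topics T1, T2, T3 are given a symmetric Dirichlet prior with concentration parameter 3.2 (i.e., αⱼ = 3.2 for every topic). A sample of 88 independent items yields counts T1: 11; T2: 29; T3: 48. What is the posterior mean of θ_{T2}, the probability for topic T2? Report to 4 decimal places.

0.3299

The Dirichlet prior is conjugate to the Multinomial likelihood: each posterior αⱼ = prior αⱼ + observed count nⱼ.
Posterior concentration: (14.2, 32.2, 51.2), total = 97.6.
E[θ_{T2}|data] = α_{T2}/Σα = 32.2/97.6 = 0.3299.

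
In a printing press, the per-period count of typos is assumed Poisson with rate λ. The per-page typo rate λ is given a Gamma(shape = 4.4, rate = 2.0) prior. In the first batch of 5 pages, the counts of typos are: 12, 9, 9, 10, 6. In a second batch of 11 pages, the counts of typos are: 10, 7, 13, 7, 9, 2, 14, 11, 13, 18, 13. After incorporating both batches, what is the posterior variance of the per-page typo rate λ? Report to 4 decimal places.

With a Gamma(shape α, rate β) prior, the Poisson likelihood is conjugate: the posterior is Gamma(α + ΣXᵢ, β + n).
Batch 1: sum of counts S = 46 over n = 5 pages.
After batch 1: Gamma(α+S, β+n) = Gamma(4.4+46, 2.0+5) = Gamma(50.4, 7.0).
Batch 2: sum of counts S = 117 over n = 11 pages.
After batch 2: Gamma(α+S, β+n) = Gamma(50.4+117, 7.0+11) = Gamma(167.4, 18.0).
Var = α/β² = 167.4/18.0² = 0.5167.

0.5167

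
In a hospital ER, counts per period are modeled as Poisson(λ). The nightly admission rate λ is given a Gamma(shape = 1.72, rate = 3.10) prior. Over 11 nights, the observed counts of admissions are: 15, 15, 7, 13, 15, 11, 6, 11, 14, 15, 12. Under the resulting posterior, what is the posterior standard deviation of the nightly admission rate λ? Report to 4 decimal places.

With a Gamma(shape α, rate β) prior, the Poisson likelihood is conjugate: the posterior is Gamma(α + ΣXᵢ, β + n).
Sum of counts S = 134 over n = 11 nights.
Posterior: Gamma(α+S, β+n) = Gamma(1.72+134, 3.10+11) = Gamma(135.72, 14.10).
SD = √α/β = √135.72/14.10 = 0.8262.

0.8262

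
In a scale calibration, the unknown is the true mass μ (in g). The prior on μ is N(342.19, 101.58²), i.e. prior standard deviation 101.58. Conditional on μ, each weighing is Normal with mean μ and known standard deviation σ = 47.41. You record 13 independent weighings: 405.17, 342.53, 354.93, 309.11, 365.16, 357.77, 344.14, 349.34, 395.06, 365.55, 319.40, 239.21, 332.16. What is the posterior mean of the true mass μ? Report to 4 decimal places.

For Normal data with known variance σ², a Normal(μ₀, σ₀²) prior on μ is conjugate. Posterior precision = 1/σ₀² + n/σ²; posterior mean is the precision-weighted average of μ₀ and x̄.
Σxᵢ = 405.17 + 342.53 + 354.93 + 309.11 + 365.16 + 357.77 + 344.14 + 349.34 + 395.06 + 365.55 + 319.40 + 239.21 + 332.16 = 4479.53, so n·x̄ = 4479.53.
σ₀² = 101.58² = 10318.4964, σ² = 47.41² = 2247.7081; σ² + n·σ₀² = 2247.7081 + 13·10318.4964 = 136388.1613.
Posterior mean = (μ₀/σ₀² + n·x̄/σ²)/(1/σ₀² + n/σ²) = (σ²·μ₀ + σ₀²·n·x̄)/(σ² + n·σ₀²) = (2247.7081·342.19 + 10318.4964·4479.53)/136388.1613 = 46991157.413431/136388.1613 = 344.5399.

344.5399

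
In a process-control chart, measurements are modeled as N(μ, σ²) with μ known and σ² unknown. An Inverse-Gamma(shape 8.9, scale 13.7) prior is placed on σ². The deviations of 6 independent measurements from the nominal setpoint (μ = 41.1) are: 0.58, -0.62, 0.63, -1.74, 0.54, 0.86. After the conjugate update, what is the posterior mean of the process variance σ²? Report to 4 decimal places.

With known mean μ and an Inverse-Gamma(α, β) prior on σ², the Normal likelihood is conjugate: posterior is Inv-Gamma(α + n/2, β + Σ(xᵢ−μ)²/2).
Σ(xᵢ−μ)² = (0.58)² + (-0.62)² + (0.63)² + (-1.74)² + (0.54)² + (0.86)² = 5.1765.
Posterior: Inv-Gamma(8.9 + 6/2, 13.7 + 5.1765/2) = Inv-Gamma(11.90, 16.28825).
E[σ²|data] = β/(α−1) = 16.28825/10.90 = 1.4943.

1.4943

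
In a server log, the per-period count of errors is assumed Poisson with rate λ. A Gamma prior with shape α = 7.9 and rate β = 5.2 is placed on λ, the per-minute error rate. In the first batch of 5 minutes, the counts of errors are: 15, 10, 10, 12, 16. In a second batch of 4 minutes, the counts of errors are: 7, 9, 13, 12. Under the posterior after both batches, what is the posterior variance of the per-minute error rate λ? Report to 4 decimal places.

0.5549

With a Gamma(shape α, rate β) prior, the Poisson likelihood is conjugate: the posterior is Gamma(α + ΣXᵢ, β + n).
Batch 1: sum of counts S = 63 over n = 5 minutes.
After batch 1: Gamma(α+S, β+n) = Gamma(7.9+63, 5.2+5) = Gamma(70.9, 10.2).
Batch 2: sum of counts S = 41 over n = 4 minutes.
After batch 2: Gamma(α+S, β+n) = Gamma(70.9+41, 10.2+4) = Gamma(111.9, 14.2).
Var = α/β² = 111.9/14.2² = 0.5549.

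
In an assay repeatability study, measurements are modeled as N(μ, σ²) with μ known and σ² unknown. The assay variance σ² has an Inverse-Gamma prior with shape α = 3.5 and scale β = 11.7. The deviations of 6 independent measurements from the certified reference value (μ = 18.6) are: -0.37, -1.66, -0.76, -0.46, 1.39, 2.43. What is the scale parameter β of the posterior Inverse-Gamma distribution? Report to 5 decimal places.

17.45935

With known mean μ and an Inverse-Gamma(α, β) prior on σ², the Normal likelihood is conjugate: posterior is Inv-Gamma(α + n/2, β + Σ(xᵢ−μ)²/2).
Σ(xᵢ−μ)² = (-0.37)² + (-1.66)² + (-0.76)² + (-0.46)² + (1.39)² + (2.43)² = 11.5187.
Posterior: Inv-Gamma(3.5 + 6/2, 11.7 + 11.5187/2) = Inv-Gamma(6.50, 17.45935).
Posterior β = 17.45935.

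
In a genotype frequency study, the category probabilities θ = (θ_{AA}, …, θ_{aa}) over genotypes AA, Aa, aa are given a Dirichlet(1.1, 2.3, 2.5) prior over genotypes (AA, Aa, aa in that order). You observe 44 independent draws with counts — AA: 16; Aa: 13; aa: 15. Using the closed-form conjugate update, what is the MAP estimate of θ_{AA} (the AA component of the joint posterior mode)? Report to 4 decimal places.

The Dirichlet prior is conjugate to the Multinomial likelihood: each posterior αⱼ = prior αⱼ + observed count nⱼ.
Posterior concentration: (17.1, 15.3, 17.5), total = 49.9.
Joint mode component: (α_{AA}−1)/(Σα−K) = 16.1/46.9 = 0.3433.

0.3433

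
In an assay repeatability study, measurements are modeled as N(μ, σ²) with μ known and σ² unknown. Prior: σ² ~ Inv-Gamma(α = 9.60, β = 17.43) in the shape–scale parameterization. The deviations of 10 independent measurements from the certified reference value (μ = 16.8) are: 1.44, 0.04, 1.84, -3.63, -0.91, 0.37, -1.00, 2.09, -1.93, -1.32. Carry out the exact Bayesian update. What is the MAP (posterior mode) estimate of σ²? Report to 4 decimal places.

2.0929

With known mean μ and an Inverse-Gamma(α, β) prior on σ², the Normal likelihood is conjugate: posterior is Inv-Gamma(α + n/2, β + Σ(xᵢ−μ)²/2).
Σ(xᵢ−μ)² = (1.44)² + (0.04)² + (1.84)² + (-3.63)² + (-0.91)² + (0.37)² + (-1.00)² + (2.09)² + (-1.93)² + (-1.32)² = 30.4381.
Posterior: Inv-Gamma(9.60 + 10/2, 17.43 + 30.4381/2) = Inv-Gamma(14.60, 32.64905).
Mode = β/(α+1) = 32.64905/15.60 = 2.0929.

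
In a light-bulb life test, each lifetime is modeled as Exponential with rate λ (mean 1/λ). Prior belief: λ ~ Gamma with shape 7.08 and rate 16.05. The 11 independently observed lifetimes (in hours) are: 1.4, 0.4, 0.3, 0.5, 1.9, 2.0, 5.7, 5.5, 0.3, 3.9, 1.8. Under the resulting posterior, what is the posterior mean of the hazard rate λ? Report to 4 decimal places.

With a Gamma(shape α, rate β) prior on the exponential rate λ, the posterior after n observations with total T = Σxᵢ is Gamma(α+n, β+T).
Sum of observations T = 23.7 hours; n = 11.
Posterior: Gamma(7.08+11, 16.05+23.7) = Gamma(18.08, 39.75).
Posterior mean of λ = α/β = 18.08/39.75 = 0.4548.

0.4548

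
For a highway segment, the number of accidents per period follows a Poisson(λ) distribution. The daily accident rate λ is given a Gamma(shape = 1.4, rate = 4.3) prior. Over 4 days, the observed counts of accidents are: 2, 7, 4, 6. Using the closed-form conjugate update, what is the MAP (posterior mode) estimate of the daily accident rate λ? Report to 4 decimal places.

With a Gamma(shape α, rate β) prior, the Poisson likelihood is conjugate: the posterior is Gamma(α + ΣXᵢ, β + n).
Sum of counts S = 19 over n = 4 days.
Posterior: Gamma(α+S, β+n) = Gamma(1.4+19, 4.3+4) = Gamma(20.4, 8.3).
Mode of Gamma(α,β) for α≥1 is (α−1)/β = 19.4/8.3 = 2.3373.

2.3373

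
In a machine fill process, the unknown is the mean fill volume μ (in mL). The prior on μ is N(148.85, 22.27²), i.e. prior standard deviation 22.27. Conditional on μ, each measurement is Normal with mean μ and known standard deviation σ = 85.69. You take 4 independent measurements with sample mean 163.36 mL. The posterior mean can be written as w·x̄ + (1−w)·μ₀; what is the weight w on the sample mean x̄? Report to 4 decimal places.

0.2127

For Normal data with known variance σ², a Normal(μ₀, σ₀²) prior on μ is conjugate. Posterior precision = 1/σ₀² + n/σ²; posterior mean is the precision-weighted average of μ₀ and x̄.
σ₀² = 22.27² = 495.9529, σ² = 85.69² = 7342.7761. Prior precision 1/σ₀² = 1/495.9529; data precision n/σ² = 4/7342.7761.
w = (n/σ²)/(1/σ₀² + n/σ²) = n·σ₀²/(σ² + n·σ₀²) = 4·495.9529/(7342.7761 + 4·495.9529) = 1983.8116/9326.5877 = 0.2127.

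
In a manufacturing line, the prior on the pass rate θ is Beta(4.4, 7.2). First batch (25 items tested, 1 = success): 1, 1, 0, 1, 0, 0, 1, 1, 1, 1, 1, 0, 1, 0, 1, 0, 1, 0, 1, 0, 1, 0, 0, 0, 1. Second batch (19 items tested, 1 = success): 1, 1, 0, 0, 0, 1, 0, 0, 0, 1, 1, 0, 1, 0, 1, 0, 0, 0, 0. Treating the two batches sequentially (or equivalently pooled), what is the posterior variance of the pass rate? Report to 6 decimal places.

The Beta prior is conjugate to a Binomial/Bernoulli likelihood; the update adds successes to α and failures to β.
After batch 1: Beta(4.4+14, 7.2+11) = Beta(18.4, 18.2).
After batch 2: Beta(18.4+7, 18.2+12) = Beta(25.4, 30.2).
Var = αβ/((α+β)²(α+β+1)) = 25.4·30.2/(55.6²·56.6) = 0.004384.

0.004384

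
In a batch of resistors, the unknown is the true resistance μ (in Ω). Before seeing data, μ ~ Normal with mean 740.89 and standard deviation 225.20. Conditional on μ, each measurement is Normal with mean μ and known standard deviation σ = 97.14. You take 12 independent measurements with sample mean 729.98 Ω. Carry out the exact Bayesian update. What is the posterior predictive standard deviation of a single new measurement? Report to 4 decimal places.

For Normal data with known variance σ², a Normal(μ₀, σ₀²) prior on μ is conjugate. Posterior precision = 1/σ₀² + n/σ²; posterior mean is the precision-weighted average of μ₀ and x̄.
σ₀² = 225.20² = 50715.04, σ² = 97.14² = 9436.1796; σ² + n·σ₀² = 9436.1796 + 12·50715.04 = 618016.6596.
Posterior precision = 1/σ₀² + n/σ² = 1/50715.04 + 12/9436.1796 = (σ² + n·σ₀²)/(σ₀²σ²) = 618016.6596/(50715.04·9436.1796); posterior variance σₙ² = σ₀²σ²/(σ² + n·σ₀²) = 50715.04·9436.1796/618016.6596 = 774.341951.
Predictive variance for one new observation = σₙ² + σ² = 50715.04·9436.1796/618016.6596 + 9436.1796 = σ²·(σ₀² + 618016.6596)/618016.6596 = 9436.1796·668731.6996/618016.6596 = 10210.521551; SD = √(9436.1796·668731.6996/618016.6596) = 101.0471.

101.0471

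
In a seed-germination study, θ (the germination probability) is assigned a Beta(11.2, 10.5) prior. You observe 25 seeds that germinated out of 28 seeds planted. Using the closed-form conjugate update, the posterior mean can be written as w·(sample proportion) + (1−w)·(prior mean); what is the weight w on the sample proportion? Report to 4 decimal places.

0.5634

The Beta prior is conjugate to a Binomial/Bernoulli likelihood; the update adds successes to α and failures to β.
Posterior mean = (α₀+k)/(α₀+β₀+n) = [n/(α₀+β₀+n)]·(k/n) + [(α₀+β₀)/(α₀+β₀+n)]·α₀/(α₀+β₀), so only n and the prior enter the weight.
The weight on the data is w = n/(α₀+β₀+n) = 28/(11.2+10.5+28) = 28/49.7 = 0.5634.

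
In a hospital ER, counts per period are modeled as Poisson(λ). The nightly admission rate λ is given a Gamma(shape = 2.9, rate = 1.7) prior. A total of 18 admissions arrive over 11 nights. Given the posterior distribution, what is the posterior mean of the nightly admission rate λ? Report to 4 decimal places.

1.6457

With a Gamma(shape α, rate β) prior, the Poisson likelihood is conjugate: the posterior is Gamma(α + ΣXᵢ, β + n).
Posterior: Gamma(α+S, β+n) = Gamma(2.9+18, 1.7+11) = Gamma(20.9, 12.7).
Posterior mean = α/β = 20.9/12.7 = 1.6457.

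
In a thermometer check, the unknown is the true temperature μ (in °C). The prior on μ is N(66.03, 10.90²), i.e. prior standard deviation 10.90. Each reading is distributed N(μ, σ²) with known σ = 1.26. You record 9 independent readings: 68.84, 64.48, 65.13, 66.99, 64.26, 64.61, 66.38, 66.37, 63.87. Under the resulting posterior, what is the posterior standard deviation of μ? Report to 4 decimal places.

0.4197

For Normal data with known variance σ², a Normal(μ₀, σ₀²) prior on μ is conjugate. Posterior precision = 1/σ₀² + n/σ²; posterior mean is the precision-weighted average of μ₀ and x̄.
σ₀² = 10.90² = 118.81, σ² = 1.26² = 1.5876; σ² + n·σ₀² = 1.5876 + 9·118.81 = 1070.8776.
Posterior precision = 1/σ₀² + n/σ² = 1/118.81 + 9/1.5876 = (σ² + n·σ₀²)/(σ₀²σ²) = 1070.8776/(118.81·1.5876); posterior variance σₙ² = σ₀²σ²/(σ² + n·σ₀²) = 118.81·1.5876/1070.8776 = 0.176138.
Posterior SD = √σₙ² = √(118.81·1.5876/1070.8776) = 0.4197.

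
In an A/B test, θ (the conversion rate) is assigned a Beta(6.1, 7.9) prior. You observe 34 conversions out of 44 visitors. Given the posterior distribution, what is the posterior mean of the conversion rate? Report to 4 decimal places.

The Beta prior is conjugate to a Binomial/Bernoulli likelihood; the update adds successes to α and failures to β.
Posterior: Beta(α+k, β+n−k) = Beta(6.1+34, 7.9+10) = Beta(40.1, 17.9).
Posterior mean = α/(α+β) = 40.1/58.0 = 0.6914.

0.6914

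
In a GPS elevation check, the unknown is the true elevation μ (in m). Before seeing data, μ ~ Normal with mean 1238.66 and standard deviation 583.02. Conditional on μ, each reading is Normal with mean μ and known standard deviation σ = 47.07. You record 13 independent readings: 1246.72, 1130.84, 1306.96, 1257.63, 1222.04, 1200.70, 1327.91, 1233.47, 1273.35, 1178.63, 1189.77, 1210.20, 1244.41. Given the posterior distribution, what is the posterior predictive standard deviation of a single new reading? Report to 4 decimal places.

48.8460

For Normal data with known variance σ², a Normal(μ₀, σ₀²) prior on μ is conjugate. Posterior precision = 1/σ₀² + n/σ²; posterior mean is the precision-weighted average of μ₀ and x̄.
σ₀² = 583.02² = 339912.3204, σ² = 47.07² = 2215.5849; σ² + n·σ₀² = 2215.5849 + 13·339912.3204 = 4421075.7501.
Posterior precision = 1/σ₀² + n/σ² = 1/339912.3204 + 13/2215.5849 = (σ² + n·σ₀²)/(σ₀²σ²) = 4421075.7501/(339912.3204·2215.5849); posterior variance σₙ² = σ₀²σ²/(σ² + n·σ₀²) = 339912.3204·2215.5849/4421075.7501 = 170.344198.
Predictive variance for one new observation = σₙ² + σ² = 339912.3204·2215.5849/4421075.7501 + 2215.5849 = σ²·(σ₀² + 4421075.7501)/4421075.7501 = 2215.5849·4760988.0705/4421075.7501 = 2385.929098; SD = √(2215.5849·4760988.0705/4421075.7501) = 48.8460.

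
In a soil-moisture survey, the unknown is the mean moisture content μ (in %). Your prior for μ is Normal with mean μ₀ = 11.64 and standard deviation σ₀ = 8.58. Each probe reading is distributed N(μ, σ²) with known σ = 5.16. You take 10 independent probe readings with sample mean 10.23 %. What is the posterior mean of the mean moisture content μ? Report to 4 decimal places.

For Normal data with known variance σ², a Normal(μ₀, σ₀²) prior on μ is conjugate. Posterior precision = 1/σ₀² + n/σ²; posterior mean is the precision-weighted average of μ₀ and x̄.
n·x̄ = 10·10.23 = 102.3.
σ₀² = 8.58² = 73.6164, σ² = 5.16² = 26.6256; σ² + n·σ₀² = 26.6256 + 10·73.6164 = 762.7896.
Posterior mean = (μ₀/σ₀² + n·x̄/σ²)/(1/σ₀² + n/σ²) = (σ²·μ₀ + σ₀²·n·x̄)/(σ² + n·σ₀²) = (26.6256·11.64 + 73.6164·102.3)/762.7896 = 7840.879704/762.7896 = 10.2792.

10.2792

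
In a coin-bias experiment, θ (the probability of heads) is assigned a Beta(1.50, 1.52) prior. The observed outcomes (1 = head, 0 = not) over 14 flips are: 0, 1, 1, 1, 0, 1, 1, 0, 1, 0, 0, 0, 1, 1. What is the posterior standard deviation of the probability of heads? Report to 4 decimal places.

0.1170

The Beta prior is conjugate to a Binomial/Bernoulli likelihood; the update adds successes to α and failures to β.
Posterior: Beta(α+k, β+n−k) = Beta(1.50+8, 1.52+6) = Beta(9.50, 7.52).
Var = αβ/((α+β)²(α+β+1)) = 9.50·7.52/(17.02²·18.02) = 0.01368572; SD = √0.01368572 = 0.1170.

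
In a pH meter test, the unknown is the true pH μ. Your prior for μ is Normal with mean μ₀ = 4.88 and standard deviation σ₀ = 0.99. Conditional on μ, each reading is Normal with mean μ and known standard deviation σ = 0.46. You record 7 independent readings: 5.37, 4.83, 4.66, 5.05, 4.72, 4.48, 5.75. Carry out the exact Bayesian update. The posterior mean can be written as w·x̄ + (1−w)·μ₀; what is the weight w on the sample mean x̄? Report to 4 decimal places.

For Normal data with known variance σ², a Normal(μ₀, σ₀²) prior on μ is conjugate. Posterior precision = 1/σ₀² + n/σ²; posterior mean is the precision-weighted average of μ₀ and x̄.
σ₀² = 0.99² = 0.9801, σ² = 0.46² = 0.2116. Prior precision 1/σ₀² = 1/0.9801; data precision n/σ² = 7/0.2116.
w = (n/σ²)/(1/σ₀² + n/σ²) = n·σ₀²/(σ² + n·σ₀²) = 7·0.9801/(0.2116 + 7·0.9801) = 6.8607/7.0723 = 0.9701.

0.9701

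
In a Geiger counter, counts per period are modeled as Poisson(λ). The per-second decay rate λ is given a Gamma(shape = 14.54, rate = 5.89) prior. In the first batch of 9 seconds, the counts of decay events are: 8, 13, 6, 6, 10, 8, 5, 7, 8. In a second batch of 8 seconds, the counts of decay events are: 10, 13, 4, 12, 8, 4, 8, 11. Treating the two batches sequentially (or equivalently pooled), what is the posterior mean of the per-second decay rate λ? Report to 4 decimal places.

With a Gamma(shape α, rate β) prior, the Poisson likelihood is conjugate: the posterior is Gamma(α + ΣXᵢ, β + n).
Batch 1: sum of counts S = 71 over n = 9 seconds.
After batch 1: Gamma(α+S, β+n) = Gamma(14.54+71, 5.89+9) = Gamma(85.54, 14.89).
Batch 2: sum of counts S = 70 over n = 8 seconds.
After batch 2: Gamma(α+S, β+n) = Gamma(85.54+70, 14.89+8) = Gamma(155.54, 22.89).
Posterior mean = α/β = 155.54/22.89 = 6.7951.

6.7951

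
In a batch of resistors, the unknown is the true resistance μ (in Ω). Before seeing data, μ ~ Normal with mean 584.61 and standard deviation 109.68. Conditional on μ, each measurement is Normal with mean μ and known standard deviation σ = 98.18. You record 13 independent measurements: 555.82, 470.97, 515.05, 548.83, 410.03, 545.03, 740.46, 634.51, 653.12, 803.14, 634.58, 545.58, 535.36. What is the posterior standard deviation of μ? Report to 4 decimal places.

For Normal data with known variance σ², a Normal(μ₀, σ₀²) prior on μ is conjugate. Posterior precision = 1/σ₀² + n/σ²; posterior mean is the precision-weighted average of μ₀ and x̄.
σ₀² = 109.68² = 12029.7024, σ² = 98.18² = 9639.3124; σ² + n·σ₀² = 9639.3124 + 13·12029.7024 = 166025.4436.
Posterior precision = 1/σ₀² + n/σ² = 1/12029.7024 + 13/9639.3124 = (σ² + n·σ₀²)/(σ₀²σ²) = 166025.4436/(12029.7024·9639.3124); posterior variance σₙ² = σ₀²σ²/(σ² + n·σ₀²) = 12029.7024·9639.3124/166025.4436 = 698.435475.
Posterior SD = √σₙ² = √(12029.7024·9639.3124/166025.4436) = 26.4279.

26.4279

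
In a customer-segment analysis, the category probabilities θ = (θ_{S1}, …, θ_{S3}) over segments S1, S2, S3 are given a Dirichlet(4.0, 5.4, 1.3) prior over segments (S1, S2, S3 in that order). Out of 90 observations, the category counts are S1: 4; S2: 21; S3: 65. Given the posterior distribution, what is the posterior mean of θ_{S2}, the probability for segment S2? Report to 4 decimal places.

The Dirichlet prior is conjugate to the Multinomial likelihood: each posterior αⱼ = prior αⱼ + observed count nⱼ.
Posterior concentration: (8.0, 26.4, 66.3), total = 100.7.
E[θ_{S2}|data] = α_{S2}/Σα = 26.4/100.7 = 0.2622.

0.2622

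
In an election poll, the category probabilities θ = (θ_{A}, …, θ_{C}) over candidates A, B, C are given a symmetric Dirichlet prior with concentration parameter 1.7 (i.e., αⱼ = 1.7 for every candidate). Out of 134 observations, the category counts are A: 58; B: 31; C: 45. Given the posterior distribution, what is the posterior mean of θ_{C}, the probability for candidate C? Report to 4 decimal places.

0.3357

The Dirichlet prior is conjugate to the Multinomial likelihood: each posterior αⱼ = prior αⱼ + observed count nⱼ.
Posterior concentration: (59.7, 32.7, 46.7), total = 139.1.
E[θ_{C}|data] = α_{C}/Σα = 46.7/139.1 = 0.3357.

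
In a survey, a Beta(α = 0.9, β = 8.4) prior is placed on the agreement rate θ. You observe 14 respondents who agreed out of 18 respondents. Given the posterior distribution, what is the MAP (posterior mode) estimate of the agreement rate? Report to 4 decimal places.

0.5494

The Beta prior is conjugate to a Binomial/Bernoulli likelihood; the update adds successes to α and failures to β.
Posterior: Beta(α+k, β+n−k) = Beta(0.9+14, 8.4+4) = Beta(14.9, 12.4).
Mode of Beta(a,b) for a,b>1 is (a−1)/(a+b−2) = 13.9/25.3 = 0.5494.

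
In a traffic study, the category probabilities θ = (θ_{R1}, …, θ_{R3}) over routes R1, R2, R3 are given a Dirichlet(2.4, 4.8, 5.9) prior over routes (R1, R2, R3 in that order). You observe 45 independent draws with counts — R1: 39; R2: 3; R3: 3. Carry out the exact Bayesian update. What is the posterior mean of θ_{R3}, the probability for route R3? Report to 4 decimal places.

0.1532

The Dirichlet prior is conjugate to the Multinomial likelihood: each posterior αⱼ = prior αⱼ + observed count nⱼ.
Posterior concentration: (41.4, 7.8, 8.9), total = 58.1.
E[θ_{R3}|data] = α_{R3}/Σα = 8.9/58.1 = 0.1532.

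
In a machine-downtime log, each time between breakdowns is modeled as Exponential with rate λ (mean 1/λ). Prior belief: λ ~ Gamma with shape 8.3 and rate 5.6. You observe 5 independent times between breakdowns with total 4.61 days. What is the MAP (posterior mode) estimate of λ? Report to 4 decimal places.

With a Gamma(shape α, rate β) prior on the exponential rate λ, the posterior after n observations with total T = Σxᵢ is Gamma(α+n, β+T).
Posterior: Gamma(8.3+5, 5.6+4.61) = Gamma(13.3, 10.21).
Mode = (α−1)/β = 1.2047.

1.2047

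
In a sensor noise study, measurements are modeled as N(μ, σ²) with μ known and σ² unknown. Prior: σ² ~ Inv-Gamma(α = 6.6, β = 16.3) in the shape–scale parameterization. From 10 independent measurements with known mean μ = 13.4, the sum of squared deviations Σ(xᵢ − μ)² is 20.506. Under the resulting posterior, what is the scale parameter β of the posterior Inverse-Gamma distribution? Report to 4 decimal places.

26.5530

With known mean μ and an Inverse-Gamma(α, β) prior on σ², the Normal likelihood is conjugate: posterior is Inv-Gamma(α + n/2, β + Σ(xᵢ−μ)²/2).
Posterior: Inv-Gamma(6.6 + 10/2, 16.3 + 20.506/2) = Inv-Gamma(11.60, 26.5530).
Posterior β = 26.5530.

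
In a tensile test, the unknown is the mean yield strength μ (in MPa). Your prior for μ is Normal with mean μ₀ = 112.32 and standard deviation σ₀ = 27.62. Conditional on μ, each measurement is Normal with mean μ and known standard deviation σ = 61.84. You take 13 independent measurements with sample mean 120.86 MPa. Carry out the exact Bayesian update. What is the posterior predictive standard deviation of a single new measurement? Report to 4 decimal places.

63.5334

For Normal data with known variance σ², a Normal(μ₀, σ₀²) prior on μ is conjugate. Posterior precision = 1/σ₀² + n/σ²; posterior mean is the precision-weighted average of μ₀ and x̄.
σ₀² = 27.62² = 762.8644, σ² = 61.84² = 3824.1856; σ² + n·σ₀² = 3824.1856 + 13·762.8644 = 13741.4228.
Posterior precision = 1/σ₀² + n/σ² = 1/762.8644 + 13/3824.1856 = (σ² + n·σ₀²)/(σ₀²σ²) = 13741.4228/(762.8644·3824.1856); posterior variance σₙ² = σ₀²σ²/(σ² + n·σ₀²) = 762.8644·3824.1856/13741.4228 = 212.302255.
Predictive variance for one new observation = σₙ² + σ² = 762.8644·3824.1856/13741.4228 + 3824.1856 = σ²·(σ₀² + 13741.4228)/13741.4228 = 3824.1856·14504.2872/13741.4228 = 4036.487855; SD = √(3824.1856·14504.2872/13741.4228) = 63.5334.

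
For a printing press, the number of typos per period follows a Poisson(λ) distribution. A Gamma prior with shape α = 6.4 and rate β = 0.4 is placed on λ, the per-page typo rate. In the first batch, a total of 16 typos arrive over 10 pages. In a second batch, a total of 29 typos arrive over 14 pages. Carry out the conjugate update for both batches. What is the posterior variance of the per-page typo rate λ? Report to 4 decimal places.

0.0863

With a Gamma(shape α, rate β) prior, the Poisson likelihood is conjugate: the posterior is Gamma(α + ΣXᵢ, β + n).
After batch 1: Gamma(α+S, β+n) = Gamma(6.4+16, 0.4+10) = Gamma(22.4, 10.4).
After batch 2: Gamma(α+S, β+n) = Gamma(22.4+29, 10.4+14) = Gamma(51.4, 24.4).
Var = α/β² = 51.4/24.4² = 0.0863.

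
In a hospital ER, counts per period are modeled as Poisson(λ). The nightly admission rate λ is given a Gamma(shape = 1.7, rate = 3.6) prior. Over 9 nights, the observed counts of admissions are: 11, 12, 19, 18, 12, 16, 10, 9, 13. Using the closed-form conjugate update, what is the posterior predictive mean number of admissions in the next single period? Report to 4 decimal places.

With a Gamma(shape α, rate β) prior, the Poisson likelihood is conjugate: the posterior is Gamma(α + ΣXᵢ, β + n).
Sum of counts S = 120 over n = 9 nights.
Posterior: Gamma(α+S, β+n) = Gamma(1.7+120, 3.6+9) = Gamma(121.7, 12.6).
The predictive distribution for one future period is NegBinom with mean α/β = 9.6587.

9.6587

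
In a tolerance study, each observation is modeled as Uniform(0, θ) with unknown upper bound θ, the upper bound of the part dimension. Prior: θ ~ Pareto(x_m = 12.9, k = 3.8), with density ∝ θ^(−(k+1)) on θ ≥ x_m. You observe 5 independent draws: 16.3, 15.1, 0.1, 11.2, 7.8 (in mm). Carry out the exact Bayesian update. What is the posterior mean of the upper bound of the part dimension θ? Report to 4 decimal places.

18.3897

A Pareto(scale x_m, shape k) prior on the upper bound θ of Uniform(0, θ) is conjugate: posterior is Pareto(max(x_m, max xᵢ), k + n).
Sample maximum = 16.3; prior scale x_m = 12.9 → posterior scale = max = 16.3.
Posterior shape = 3.8 + 5 = 8.8.
E[θ|data] = k·x_m/(k−1) = 8.8·16.3/7.8 = 18.3897.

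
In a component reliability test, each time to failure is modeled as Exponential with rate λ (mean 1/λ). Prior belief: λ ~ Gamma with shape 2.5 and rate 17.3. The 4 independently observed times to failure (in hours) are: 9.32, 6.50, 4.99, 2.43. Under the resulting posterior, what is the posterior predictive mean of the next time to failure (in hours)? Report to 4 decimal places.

7.3709

With a Gamma(shape α, rate β) prior on the exponential rate λ, the posterior after n observations with total T = Σxᵢ is Gamma(α+n, β+T).
Sum of observations T = 23.24 hours; n = 4.
Posterior: Gamma(2.5+4, 17.3+23.24) = Gamma(6.5, 40.54).
The predictive distribution for the next observation is Lomax; its mean is β/(α−1) = 40.54/5.5 = 7.3709.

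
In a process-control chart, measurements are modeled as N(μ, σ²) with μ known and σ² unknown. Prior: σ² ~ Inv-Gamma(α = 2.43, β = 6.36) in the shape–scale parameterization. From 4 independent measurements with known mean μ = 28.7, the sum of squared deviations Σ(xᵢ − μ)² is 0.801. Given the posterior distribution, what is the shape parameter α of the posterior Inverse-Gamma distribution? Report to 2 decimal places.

With known mean μ and an Inverse-Gamma(α, β) prior on σ², the Normal likelihood is conjugate: posterior is Inv-Gamma(α + n/2, β + Σ(xᵢ−μ)²/2).
Posterior: Inv-Gamma(2.43 + 4/2, 6.36 + 0.801/2) = Inv-Gamma(4.43, 6.7605).
Posterior α = 4.43.

4.43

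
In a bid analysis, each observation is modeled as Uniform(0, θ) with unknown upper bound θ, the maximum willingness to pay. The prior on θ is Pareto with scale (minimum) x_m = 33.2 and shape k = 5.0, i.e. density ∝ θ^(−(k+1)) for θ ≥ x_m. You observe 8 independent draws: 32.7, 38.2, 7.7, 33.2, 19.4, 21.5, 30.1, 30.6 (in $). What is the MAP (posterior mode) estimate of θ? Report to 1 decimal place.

A Pareto(scale x_m, shape k) prior on the upper bound θ of Uniform(0, θ) is conjugate: posterior is Pareto(max(x_m, max xᵢ), k + n).
Sample maximum = 38.2; prior scale x_m = 33.2 → posterior scale = max = 38.2.
Posterior shape = 5.0 + 8 = 13.0.
The Pareto density is decreasing on [x_m, ∞), so the mode is x_m = 38.2.

38.2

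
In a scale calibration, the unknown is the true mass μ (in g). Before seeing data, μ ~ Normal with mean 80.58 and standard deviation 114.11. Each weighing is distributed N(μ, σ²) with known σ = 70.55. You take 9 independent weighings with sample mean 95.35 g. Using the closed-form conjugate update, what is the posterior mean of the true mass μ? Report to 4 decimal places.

94.7482

For Normal data with known variance σ², a Normal(μ₀, σ₀²) prior on μ is conjugate. Posterior precision = 1/σ₀² + n/σ²; posterior mean is the precision-weighted average of μ₀ and x̄.
n·x̄ = 9·95.35 = 858.15.
σ₀² = 114.11² = 13021.0921, σ² = 70.55² = 4977.3025; σ² + n·σ₀² = 4977.3025 + 9·13021.0921 = 122167.1314.
Posterior mean = (μ₀/σ₀² + n·x̄/σ²)/(1/σ₀² + n/σ²) = (σ²·μ₀ + σ₀²·n·x̄)/(σ² + n·σ₀²) = (4977.3025·80.58 + 13021.0921·858.15)/122167.1314 = 11575121.221065/122167.1314 = 94.7482.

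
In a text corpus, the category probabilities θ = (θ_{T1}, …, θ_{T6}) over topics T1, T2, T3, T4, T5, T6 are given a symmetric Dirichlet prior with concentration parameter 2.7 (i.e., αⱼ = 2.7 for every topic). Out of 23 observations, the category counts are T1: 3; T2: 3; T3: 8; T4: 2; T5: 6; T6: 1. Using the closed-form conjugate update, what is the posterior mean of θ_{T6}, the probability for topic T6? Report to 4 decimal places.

The Dirichlet prior is conjugate to the Multinomial likelihood: each posterior αⱼ = prior αⱼ + observed count nⱼ.
Posterior concentration: (5.7, 5.7, 10.7, 4.7, 8.7, 3.7), total = 39.2.
E[θ_{T6}|data] = α_{T6}/Σα = 3.7/39.2 = 0.0944.

0.0944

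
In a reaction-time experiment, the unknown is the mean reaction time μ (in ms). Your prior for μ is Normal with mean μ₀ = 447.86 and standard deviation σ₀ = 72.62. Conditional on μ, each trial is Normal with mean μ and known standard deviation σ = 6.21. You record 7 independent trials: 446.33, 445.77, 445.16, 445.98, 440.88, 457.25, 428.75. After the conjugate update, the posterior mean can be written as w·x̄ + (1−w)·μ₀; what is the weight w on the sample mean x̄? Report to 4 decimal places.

For Normal data with known variance σ², a Normal(μ₀, σ₀²) prior on μ is conjugate. Posterior precision = 1/σ₀² + n/σ²; posterior mean is the precision-weighted average of μ₀ and x̄.
σ₀² = 72.62² = 5273.6644, σ² = 6.21² = 38.5641. Prior precision 1/σ₀² = 1/5273.6644; data precision n/σ² = 7/38.5641.
w = (n/σ²)/(1/σ₀² + n/σ²) = n·σ₀²/(σ² + n·σ₀²) = 7·5273.6644/(38.5641 + 7·5273.6644) = 36915.6508/36954.2149 = 0.9990.

0.9990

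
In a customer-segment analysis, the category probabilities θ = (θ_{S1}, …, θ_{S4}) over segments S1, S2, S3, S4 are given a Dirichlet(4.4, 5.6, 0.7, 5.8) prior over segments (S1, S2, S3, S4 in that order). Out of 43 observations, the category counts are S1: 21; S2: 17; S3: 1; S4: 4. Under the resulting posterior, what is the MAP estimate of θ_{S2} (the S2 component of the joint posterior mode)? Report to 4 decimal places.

0.3892

The Dirichlet prior is conjugate to the Multinomial likelihood: each posterior αⱼ = prior αⱼ + observed count nⱼ.
Posterior concentration: (25.4, 22.6, 1.7, 9.8), total = 59.5.
Joint mode component: (α_{S2}−1)/(Σα−K) = 21.6/55.5 = 0.3892.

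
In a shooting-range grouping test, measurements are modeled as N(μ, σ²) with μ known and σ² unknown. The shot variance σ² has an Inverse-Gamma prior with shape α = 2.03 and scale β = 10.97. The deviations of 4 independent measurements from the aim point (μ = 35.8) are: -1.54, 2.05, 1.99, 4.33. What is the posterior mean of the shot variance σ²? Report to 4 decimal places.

With known mean μ and an Inverse-Gamma(α, β) prior on σ², the Normal likelihood is conjugate: posterior is Inv-Gamma(α + n/2, β + Σ(xᵢ−μ)²/2).
Σ(xᵢ−μ)² = (-1.54)² + (2.05)² + (1.99)² + (4.33)² = 29.2831.
Posterior: Inv-Gamma(2.03 + 4/2, 10.97 + 29.2831/2) = Inv-Gamma(4.03, 25.61155).
E[σ²|data] = β/(α−1) = 25.61155/3.03 = 8.4527.

8.4527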